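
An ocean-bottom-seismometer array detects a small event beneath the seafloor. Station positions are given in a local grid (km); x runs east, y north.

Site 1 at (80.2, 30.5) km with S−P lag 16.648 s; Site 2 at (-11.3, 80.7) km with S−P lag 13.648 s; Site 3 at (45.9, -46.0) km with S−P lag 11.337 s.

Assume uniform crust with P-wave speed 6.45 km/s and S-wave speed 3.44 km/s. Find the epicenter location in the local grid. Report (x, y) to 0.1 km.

(-32.7, -17.6)

Distance from S−P lag: d = Δt · v_P v_S / (v_P − v_S) = Δt · (6.45·3.44)/(6.45−3.44) ≈ 7.3714·Δt.
So d_Site 1 = 122.72, d_Site 2 = 100.61, d_Site 3 = 83.57 km.
Circle about each station: (x − 80.2)² + (y − 30.5)² = 122.72²; (x + 11.3)² + (y − 80.7)² = 100.61²; (x − 45.9)² + (y + 46.0)² = 83.57².
Subtracting the Site 1 equation from the Site 2 and Site 3 equations removes the quadratic terms:
-183.0 x + 100.4 y = 4215.72
-68.6 x − 153.0 y = 4936.77
Solving the 2×2 system: x ≈ -32.7, y ≈ -17.6 km.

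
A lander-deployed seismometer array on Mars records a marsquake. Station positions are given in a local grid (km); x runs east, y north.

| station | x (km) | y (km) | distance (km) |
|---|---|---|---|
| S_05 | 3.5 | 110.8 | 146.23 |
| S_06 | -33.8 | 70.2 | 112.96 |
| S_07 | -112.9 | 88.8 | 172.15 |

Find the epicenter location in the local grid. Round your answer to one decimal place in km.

Circle about each station: (x − 3.5)² + (y − 110.8)² = 146.23²; (x + 33.8)² + (y − 70.2)² = 112.96²; (x + 112.9)² + (y − 88.8)² = 172.15².
Subtracting the S_05 equation from the S_06 and S_07 equations removes the quadratic terms:
-74.6 x − 81.2 y = 2404.84
-232.8 x − 44.0 y = 90.55
Solving the 2×2 system: x ≈ 6.3, y ≈ -35.4 km.
Check against S_05 (with the unrounded x, y): √((x − 3.5)²+(y − 110.8)²) = 146.23 ≈ 146.23 km. ✓

6.3 km east, -35.4 km north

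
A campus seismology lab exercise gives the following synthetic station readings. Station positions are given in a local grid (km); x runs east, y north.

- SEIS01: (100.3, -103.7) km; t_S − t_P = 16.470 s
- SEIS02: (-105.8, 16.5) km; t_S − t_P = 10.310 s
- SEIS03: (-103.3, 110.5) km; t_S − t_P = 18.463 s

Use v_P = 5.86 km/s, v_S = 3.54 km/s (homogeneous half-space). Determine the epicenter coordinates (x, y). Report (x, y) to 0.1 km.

Distance from S−P lag: d = Δt · v_P v_S / (v_P − v_S) = Δt · (5.86·3.54)/(5.86−3.54) ≈ 8.9416·Δt.
So d_SEIS01 = 147.27, d_SEIS02 = 92.19, d_SEIS03 = 165.09 km.
Circle about each station: (x − 100.3)² + (y + 103.7)² = 147.27²; (x + 105.8)² + (y − 16.5)² = 92.19²; (x + 103.3)² + (y − 110.5)² = 165.09².
Subtracting the SEIS01 equation from the SEIS02 and SEIS03 equations removes the quadratic terms:
-412.2 x + 240.4 y = 3841.57
-407.2 x + 428.4 y = -3498.90
Solving the 2×2 system: x ≈ -31.6, y ≈ -38.2 km.
Check against SEIS01 (with the unrounded x, y): √((x − 100.3)²+(y + 103.7)²) = 147.27 ≈ 147.27 km. ✓

x ≈ -31.6 km, y ≈ -38.2 km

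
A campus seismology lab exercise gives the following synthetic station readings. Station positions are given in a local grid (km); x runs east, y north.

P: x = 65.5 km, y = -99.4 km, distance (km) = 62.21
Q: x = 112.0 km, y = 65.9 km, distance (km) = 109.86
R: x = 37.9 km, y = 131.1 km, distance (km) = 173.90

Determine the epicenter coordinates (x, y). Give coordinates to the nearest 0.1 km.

77.2 km east, -38.3 km north

Circle about each station: (x − 65.5)² + (y + 99.4)² = 62.21²; (x − 112.0)² + (y − 65.9)² = 109.86²; (x − 37.9)² + (y − 131.1)² = 173.90².
Subtracting pairs of circle equations eliminates x²+y² and gives linear equations (the radical axes):
93.0 x + 330.6 y = -5482.94
-55.2 x + 461.0 y = -21918.12
Solving the 2×2 system: x ≈ 77.2, y ≈ -38.3 km.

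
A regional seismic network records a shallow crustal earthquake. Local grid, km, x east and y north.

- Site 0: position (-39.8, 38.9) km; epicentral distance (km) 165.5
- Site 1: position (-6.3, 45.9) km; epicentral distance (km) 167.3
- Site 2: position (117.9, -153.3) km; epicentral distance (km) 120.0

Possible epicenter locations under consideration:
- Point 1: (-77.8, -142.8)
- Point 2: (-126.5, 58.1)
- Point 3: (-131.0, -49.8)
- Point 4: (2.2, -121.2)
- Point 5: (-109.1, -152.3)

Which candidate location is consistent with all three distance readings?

Point 4

For each candidate, compare |candidate − station| to the reported distance:
Point 1: residuals Site 0 20.1, Site 1 34.5, Site 2 76.0 → max 76.0 km
Point 2: residuals Site 0 76.7, Site 1 46.5, Site 2 203.1 → max 203.1 km
Point 3: residuals Site 0 38.3, Site 1 10.1, Site 2 149.6 → max 149.6 km
Point 4: residuals Site 0 0.0, Site 1 0.0, Site 2 0.1 → max 0.1 km
Point 5: residuals Site 0 37.9, Site 1 56.0, Site 2 107.0 → max 107.0 km
Only Point 4 has all residuals ≈ 0.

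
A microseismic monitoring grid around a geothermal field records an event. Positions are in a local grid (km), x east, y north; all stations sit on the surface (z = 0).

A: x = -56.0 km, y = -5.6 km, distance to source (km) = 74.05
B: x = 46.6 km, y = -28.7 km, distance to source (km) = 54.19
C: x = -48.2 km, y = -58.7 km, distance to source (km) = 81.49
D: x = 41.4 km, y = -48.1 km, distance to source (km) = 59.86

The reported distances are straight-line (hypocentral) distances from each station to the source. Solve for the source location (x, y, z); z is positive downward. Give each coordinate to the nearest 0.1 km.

Each station gives a sphere (x−x_i)² + (y−y_i)² + z² = d_i² (stations at z=0).
Subtracting the A sphere from B and C: z² cancels, leaving linear equations in x and y:
205.2 x − 46.2 y = 2374.74
15.6 x − 106.2 y = 1444.35
Solving: x ≈ 8.802, y ≈ -12.307 km (keep extra digits for the depth step; rounded: 8.8, -12.3).
Then from the A sphere: z² = 74.05² − (x + 56.0)² − (y + 5.6)² with x = 8.802, y = -12.307, so z ≈ 35.201 ≈ 35.2 km.

x ≈ 8.8 km, y ≈ -12.3 km, depth ≈ 35.2 km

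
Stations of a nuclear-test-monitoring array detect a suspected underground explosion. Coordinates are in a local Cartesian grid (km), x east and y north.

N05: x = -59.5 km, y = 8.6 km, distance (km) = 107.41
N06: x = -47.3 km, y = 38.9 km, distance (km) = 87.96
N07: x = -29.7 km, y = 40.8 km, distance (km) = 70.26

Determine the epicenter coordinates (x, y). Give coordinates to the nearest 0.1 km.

(40.1, 48.8)

Circle about each station: (x + 59.5)² + (y − 8.6)² = 107.41²; (x + 47.3)² + (y − 38.9)² = 87.96²; (x + 29.7)² + (y − 40.8)² = 70.26².
Subtracting the N05 equation from the N06 and N07 equations removes the quadratic terms:
24.4 x + 60.6 y = 3936.24
59.6 x + 64.4 y = 5532.96
Solving the 2×2 system: x ≈ 40.1, y ≈ 48.8 km.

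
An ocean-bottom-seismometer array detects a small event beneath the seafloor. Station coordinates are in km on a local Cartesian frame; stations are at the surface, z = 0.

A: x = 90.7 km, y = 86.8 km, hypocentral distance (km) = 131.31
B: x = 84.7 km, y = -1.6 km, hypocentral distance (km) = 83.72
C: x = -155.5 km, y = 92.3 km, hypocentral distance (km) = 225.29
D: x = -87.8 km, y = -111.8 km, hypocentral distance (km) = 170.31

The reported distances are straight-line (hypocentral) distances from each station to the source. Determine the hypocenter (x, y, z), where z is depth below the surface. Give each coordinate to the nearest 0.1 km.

x ≈ 33.4 km, y ≈ -11.6 km, depth ≈ 65.4 km

Each station gives a sphere (x−x_i)² + (y−y_i)² + z² = d_i² (stations at z=0).
Subtracting the A sphere from B and C: z² cancels, leaving linear equations in x and y:
-12.0 x − 176.8 y = 1649.20
-492.4 x + 11.0 y = -16574.46
Solving: x ≈ 33.402, y ≈ -11.595 km (keep extra digits for the depth step; rounded: 33.4, -11.6).
Then from the A sphere: z² = 131.31² − (x − 90.7)² − (y − 86.8)² with x = 33.402, y = -11.595, so z ≈ 65.404 ≈ 65.4 km.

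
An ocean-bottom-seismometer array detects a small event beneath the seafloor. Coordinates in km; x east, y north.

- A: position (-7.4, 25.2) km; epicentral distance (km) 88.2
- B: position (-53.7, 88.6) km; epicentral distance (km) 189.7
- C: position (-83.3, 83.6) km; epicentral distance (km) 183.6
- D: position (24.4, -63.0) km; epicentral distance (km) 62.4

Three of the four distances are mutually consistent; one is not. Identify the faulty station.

Solve using three stations at a time. Using A, C, D (subtract circle equations pairwise → linear system) gives (x, y) ≈ (68.9, -19.2).
Distances from that point to each station vs reported:
  A: calculated 88.2 vs reported 88.2 → residual 0.0 km
  B: calculated 163.2 vs reported 189.7 → residual 26.5 km
  C: calculated 183.6 vs reported 183.6 → residual 0.0 km
  D: calculated 62.4 vs reported 62.4 → residual 0.0 km
A, C, D are mutually consistent (residuals ≈ 0); B is off by 26.5 km.

B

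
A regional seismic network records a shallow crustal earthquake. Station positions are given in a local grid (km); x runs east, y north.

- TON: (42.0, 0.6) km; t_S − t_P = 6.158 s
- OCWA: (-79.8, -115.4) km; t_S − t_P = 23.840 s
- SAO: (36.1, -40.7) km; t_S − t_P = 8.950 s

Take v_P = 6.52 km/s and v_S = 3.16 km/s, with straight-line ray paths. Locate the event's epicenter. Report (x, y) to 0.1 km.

Distance from S−P lag: d = Δt · v_P v_S / (v_P − v_S) = Δt · (6.52·3.16)/(6.52−3.16) ≈ 6.1319·Δt.
So d_TON = 37.76, d_OCWA = 146.18, d_SAO = 54.88 km.
Circle about each station: (x − 42.0)² + (y − 0.6)² = 37.76²; (x + 79.8)² + (y + 115.4)² = 146.18²; (x − 36.1)² + (y + 40.7)² = 54.88².
Subtracting the TON equation from the OCWA and SAO equations removes the quadratic terms:
-243.6 x − 232.0 y = -2021.93
-11.8 x − 82.6 y = -390.66
Solving the 2×2 system: x ≈ 4.4, y ≈ 4.1 km.
Check against TON (with the unrounded x, y): √((x − 42.0)²+(y − 0.6)²) = 37.77 ≈ 37.76 km. ✓

x ≈ 4.4 km, y ≈ 4.1 km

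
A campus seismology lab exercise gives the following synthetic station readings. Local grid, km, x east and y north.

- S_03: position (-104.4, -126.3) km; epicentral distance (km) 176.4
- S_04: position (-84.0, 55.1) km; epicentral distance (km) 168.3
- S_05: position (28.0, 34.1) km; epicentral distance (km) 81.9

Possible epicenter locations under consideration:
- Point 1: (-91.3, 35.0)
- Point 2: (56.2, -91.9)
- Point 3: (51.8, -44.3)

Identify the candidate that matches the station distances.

Point 3

For each candidate, compare |candidate − station| to the reported distance:
Point 1: residuals S_03 14.6, S_04 146.9, S_05 37.4 → max 146.9 km
Point 2: residuals S_03 12.2, S_04 34.8, S_05 47.2 → max 47.2 km
Point 3: residuals S_03 0.0, S_04 0.0, S_05 0.0 → max 0.0 km
Only Point 3 has all residuals ≈ 0.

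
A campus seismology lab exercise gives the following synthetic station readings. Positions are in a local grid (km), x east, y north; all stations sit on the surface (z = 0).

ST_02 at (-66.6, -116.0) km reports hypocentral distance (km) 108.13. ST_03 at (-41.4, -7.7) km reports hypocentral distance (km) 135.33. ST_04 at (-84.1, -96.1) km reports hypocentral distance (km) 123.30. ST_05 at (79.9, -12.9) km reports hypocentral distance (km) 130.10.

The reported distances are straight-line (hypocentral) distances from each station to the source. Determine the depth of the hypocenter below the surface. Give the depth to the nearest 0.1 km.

Each station gives a sphere (x−x_i)² + (y−y_i)² + z² = d_i² (stations at z=0).
Subtracting the ST_02 sphere from ST_03 and ST_04: z² cancels, leaving linear equations in x and y:
50.4 x + 216.6 y = -22740.42
-35.0 x + 39.8 y = -5094.33
Solving: x ≈ 20.691, y ≈ -109.803 km (keep extra digits for the depth step; rounded: 20.7, -109.8).
Then from the ST_02 sphere: z² = 108.13² − (x + 66.6)² − (y + 116.0)² with x = 20.691, y = -109.803, so z ≈ 63.514 ≈ 63.5 km.

depth ≈ 63.5 km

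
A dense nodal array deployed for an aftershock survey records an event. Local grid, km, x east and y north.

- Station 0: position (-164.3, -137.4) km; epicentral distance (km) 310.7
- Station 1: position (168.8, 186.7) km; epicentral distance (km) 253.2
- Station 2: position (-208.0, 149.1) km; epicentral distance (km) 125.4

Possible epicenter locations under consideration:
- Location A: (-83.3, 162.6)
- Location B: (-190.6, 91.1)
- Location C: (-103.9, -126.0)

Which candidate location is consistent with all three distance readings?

For each candidate, compare |candidate − station| to the reported distance:
Location A: residuals Station 0 0.0, Station 1 0.0, Station 2 0.0 → max 0.0 km
Location B: residuals Station 0 80.7, Station 1 118.7, Station 2 64.8 → max 118.7 km
Location C: residuals Station 0 249.2, Station 1 161.7, Station 2 168.7 → max 249.2 km
Only Location A has all residuals ≈ 0.

Location A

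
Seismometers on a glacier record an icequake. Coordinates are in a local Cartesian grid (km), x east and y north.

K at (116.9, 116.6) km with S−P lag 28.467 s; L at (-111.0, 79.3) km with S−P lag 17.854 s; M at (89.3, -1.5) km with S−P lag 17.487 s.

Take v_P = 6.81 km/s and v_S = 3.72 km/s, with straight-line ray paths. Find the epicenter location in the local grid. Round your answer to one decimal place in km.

(-45.1, -51.4)

Distance from S−P lag: d = Δt · v_P v_S / (v_P − v_S) = Δt · (6.81·3.72)/(6.81−3.72) ≈ 8.1984·Δt.
So d_K = 233.39, d_L = 146.38, d_M = 143.37 km.
Circle about each station: (x − 116.9)² + (y − 116.6)² = 233.39²; (x + 111.0)² + (y − 79.3)² = 146.38²; (x − 89.3)² + (y + 1.5)² = 143.37².
Subtracting the K equation from the L and M equations removes the quadratic terms:
-455.8 x − 74.6 y = 24392.11
-55.2 x − 236.2 y = 14631.51
Solving the 2×2 system: x ≈ -45.1, y ≈ -51.4 km.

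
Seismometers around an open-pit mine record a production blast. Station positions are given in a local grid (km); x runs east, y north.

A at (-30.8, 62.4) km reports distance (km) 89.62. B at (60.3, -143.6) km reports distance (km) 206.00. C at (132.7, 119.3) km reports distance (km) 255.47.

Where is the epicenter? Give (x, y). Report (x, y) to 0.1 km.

-91.1 km east, -3.9 km north

Circle about each station: (x + 30.8)² + (y − 62.4)² = 89.62²; (x − 60.3)² + (y + 143.6)² = 206.00²; (x − 132.7)² + (y − 119.3)² = 255.47².
Subtracting the A equation from the B and C equations removes the quadratic terms:
182.2 x − 412.0 y = -14989.61
327.0 x + 113.8 y = -30233.80
Solving the 2×2 system: x ≈ -91.1, y ≈ -3.9 km.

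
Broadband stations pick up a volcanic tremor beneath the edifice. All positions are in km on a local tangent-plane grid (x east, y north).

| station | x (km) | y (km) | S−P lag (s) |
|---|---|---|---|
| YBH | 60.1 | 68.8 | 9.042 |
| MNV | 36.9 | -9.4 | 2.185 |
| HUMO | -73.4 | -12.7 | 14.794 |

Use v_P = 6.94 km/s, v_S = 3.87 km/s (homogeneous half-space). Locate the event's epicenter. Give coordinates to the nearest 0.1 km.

Distance from S−P lag: d = Δt · v_P v_S / (v_P − v_S) = Δt · (6.94·3.87)/(6.94−3.87) ≈ 8.7485·Δt.
So d_YBH = 79.10, d_MNV = 19.12, d_HUMO = 129.42 km.
Circle about each station: (x − 60.1)² + (y − 68.8)² = 79.10²; (x − 36.9)² + (y + 9.4)² = 19.12²; (x + 73.4)² + (y + 12.7)² = 129.42².
Subtracting the YBH equation from the MNV and HUMO equations removes the quadratic terms:
-46.4 x − 156.4 y = -1004.24
-267.0 x − 163.0 y = -13289.33
Solving the 2×2 system: x ≈ 56.0, y ≈ -10.2 km.

x ≈ 56.0 km, y ≈ -10.2 km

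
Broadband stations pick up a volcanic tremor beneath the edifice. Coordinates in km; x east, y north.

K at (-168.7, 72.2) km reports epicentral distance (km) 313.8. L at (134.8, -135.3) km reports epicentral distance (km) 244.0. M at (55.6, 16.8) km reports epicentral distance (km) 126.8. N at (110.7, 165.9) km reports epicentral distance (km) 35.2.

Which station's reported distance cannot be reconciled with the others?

N

Solve using three stations at a time. Using K, L, M (subtract circle equations pairwise → linear system) gives (x, y) ≈ (142.9, 108.5).
Distances from that point to each station vs reported:
  K: calculated 313.7 vs reported 313.8 → residual 0.1 km
  L: calculated 243.9 vs reported 244.0 → residual 0.1 km
  M: calculated 126.6 vs reported 126.8 → residual 0.2 km
  N: calculated 65.9 vs reported 35.2 → residual 30.7 km
K, L, M are mutually consistent (residuals ≈ 0); N is off by 30.7 km.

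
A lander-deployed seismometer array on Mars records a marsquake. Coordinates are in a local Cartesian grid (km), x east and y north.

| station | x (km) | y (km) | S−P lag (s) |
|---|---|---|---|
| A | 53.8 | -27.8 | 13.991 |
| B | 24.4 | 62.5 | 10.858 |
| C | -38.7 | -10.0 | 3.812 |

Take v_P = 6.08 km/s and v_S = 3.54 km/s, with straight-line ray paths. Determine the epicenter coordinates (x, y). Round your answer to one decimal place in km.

Distance from S−P lag: d = Δt · v_P v_S / (v_P − v_S) = Δt · (6.08·3.54)/(6.08−3.54) ≈ 8.4737·Δt.
So d_A = 118.56, d_B = 92.01, d_C = 32.30 km.
Circle about each station: (x − 53.8)² + (y + 27.8)² = 118.56²; (x − 24.4)² + (y − 62.5)² = 92.01²; (x + 38.7)² + (y + 10.0)² = 32.30².
Subtracting the A equation from the B and C equations removes the quadratic terms:
-58.8 x + 180.6 y = 6424.96
-185.0 x + 35.6 y = 10943.59
Solving the 2×2 system: x ≈ -55.8, y ≈ 17.4 km.

-55.8 km east, 17.4 km north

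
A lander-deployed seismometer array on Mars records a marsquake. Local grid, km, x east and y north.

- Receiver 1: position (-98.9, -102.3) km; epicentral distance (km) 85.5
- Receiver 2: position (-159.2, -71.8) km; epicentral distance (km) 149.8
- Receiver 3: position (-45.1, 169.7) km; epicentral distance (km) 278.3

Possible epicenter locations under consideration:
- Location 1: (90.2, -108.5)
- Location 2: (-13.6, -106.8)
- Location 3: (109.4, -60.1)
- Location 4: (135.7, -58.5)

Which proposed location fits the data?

Location 2

For each candidate, compare |candidate − station| to the reported distance:
Location 1: residuals Receiver 1 103.7, Receiver 2 102.3, Receiver 3 31.1 → max 103.7 km
Location 2: residuals Receiver 1 0.1, Receiver 2 0.1, Receiver 3 0.0 → max 0.1 km
Location 3: residuals Receiver 1 127.0, Receiver 2 119.1, Receiver 3 1.4 → max 127.0 km
Location 4: residuals Receiver 1 153.2, Receiver 2 145.4, Receiver 3 12.8 → max 153.2 km
Only Location 2 has all residuals ≈ 0.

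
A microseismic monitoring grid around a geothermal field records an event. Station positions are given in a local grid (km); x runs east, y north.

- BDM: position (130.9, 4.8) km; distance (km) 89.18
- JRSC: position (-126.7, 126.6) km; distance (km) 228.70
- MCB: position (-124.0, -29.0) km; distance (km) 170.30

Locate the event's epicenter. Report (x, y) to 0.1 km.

Circle about each station: (x − 130.9)² + (y − 4.8)² = 89.18²; (x + 126.7)² + (y − 126.6)² = 228.70²; (x + 124.0)² + (y + 29.0)² = 170.30².
Subtracting the BDM equation from the JRSC and MCB equations removes the quadratic terms:
-515.2 x + 243.6 y = -29428.02
-509.8 x − 67.6 y = -21989.87
Solving the 2×2 system: x ≈ 46.2, y ≈ -23.1 km.
Check against BDM (with the unrounded x, y): √((x − 130.9)²+(y − 4.8)²) = 89.18 ≈ 89.18 km. ✓

x ≈ 46.2 km, y ≈ -23.1 km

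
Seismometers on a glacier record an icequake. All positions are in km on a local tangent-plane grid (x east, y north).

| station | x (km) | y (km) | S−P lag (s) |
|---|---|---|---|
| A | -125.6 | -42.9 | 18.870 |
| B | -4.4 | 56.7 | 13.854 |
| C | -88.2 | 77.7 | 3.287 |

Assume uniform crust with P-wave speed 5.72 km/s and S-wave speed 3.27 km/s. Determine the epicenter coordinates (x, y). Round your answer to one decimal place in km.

-101.3 km east, 99.1 km north

Distance from S−P lag: d = Δt · v_P v_S / (v_P − v_S) = Δt · (5.72·3.27)/(5.72−3.27) ≈ 7.6344·Δt.
So d_A = 144.06, d_B = 105.77, d_C = 25.09 km.
Circle about each station: (x + 125.6)² + (y + 42.9)² = 144.06²; (x + 4.4)² + (y − 56.7)² = 105.77²; (x + 88.2)² + (y − 77.7)² = 25.09².
Subtracting the A equation from the B and C equations removes the quadratic terms:
242.4 x + 199.2 y = -4815.53
74.8 x + 241.2 y = 16324.54
Solving the 2×2 system: x ≈ -101.3, y ≈ 99.1 km.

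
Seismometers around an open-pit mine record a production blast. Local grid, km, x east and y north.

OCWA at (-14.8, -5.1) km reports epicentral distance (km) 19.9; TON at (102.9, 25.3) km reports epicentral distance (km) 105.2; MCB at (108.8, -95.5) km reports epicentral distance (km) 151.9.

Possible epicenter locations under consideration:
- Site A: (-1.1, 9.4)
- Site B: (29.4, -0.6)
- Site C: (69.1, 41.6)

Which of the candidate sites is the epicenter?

Site A

For each candidate, compare |candidate − station| to the reported distance:
Site A: residuals OCWA 0.0, TON 0.0, MCB 0.0 → max 0.0 km
Site B: residuals OCWA 24.5, TON 27.3, MCB 28.2 → max 28.2 km
Site C: residuals OCWA 76.1, TON 67.7, MCB 9.2 → max 76.1 km
Only Site A has all residuals ≈ 0.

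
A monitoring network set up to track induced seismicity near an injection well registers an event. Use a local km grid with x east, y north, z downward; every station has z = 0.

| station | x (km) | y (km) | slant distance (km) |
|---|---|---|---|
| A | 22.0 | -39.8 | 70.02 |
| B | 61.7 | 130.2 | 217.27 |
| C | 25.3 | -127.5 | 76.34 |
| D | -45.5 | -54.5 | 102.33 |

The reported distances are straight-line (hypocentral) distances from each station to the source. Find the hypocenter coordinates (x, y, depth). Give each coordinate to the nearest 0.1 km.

Each station gives a sphere (x−x_i)² + (y−y_i)² + z² = d_i² (stations at z=0).
Subtracting the A sphere from B and C: z² cancels, leaving linear equations in x and y:
79.4 x + 340.0 y = -23612.56
6.6 x − 175.4 y = 13903.30
Solving: x ≈ 36.206, y ≈ -77.904 km (keep extra digits for the depth step; rounded: 36.2, -77.9).
Then from the A sphere: z² = 70.02² − (x − 22.0)² − (y + 39.8)² with x = 36.206, y = -77.904, so z ≈ 57.001 ≈ 57.0 km.

(36.2, -77.9, 57.0)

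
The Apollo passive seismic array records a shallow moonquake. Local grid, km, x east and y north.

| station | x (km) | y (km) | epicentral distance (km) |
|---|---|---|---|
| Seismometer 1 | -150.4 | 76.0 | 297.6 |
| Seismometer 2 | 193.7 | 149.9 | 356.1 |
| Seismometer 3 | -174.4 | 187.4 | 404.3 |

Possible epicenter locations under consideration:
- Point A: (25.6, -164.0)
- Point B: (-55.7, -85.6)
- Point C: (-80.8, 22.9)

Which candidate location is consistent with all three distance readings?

Point A

For each candidate, compare |candidate − station| to the reported distance:
Point A: residuals Seismometer 1 0.0, Seismometer 2 0.0, Seismometer 3 0.0 → max 0.0 km
Point B: residuals Seismometer 1 110.3, Seismometer 2 13.1, Seismometer 3 106.6 → max 110.3 km
Point C: residuals Seismometer 1 210.1, Seismometer 2 53.6, Seismometer 3 215.0 → max 215.0 km
Only Point A has all residuals ≈ 0.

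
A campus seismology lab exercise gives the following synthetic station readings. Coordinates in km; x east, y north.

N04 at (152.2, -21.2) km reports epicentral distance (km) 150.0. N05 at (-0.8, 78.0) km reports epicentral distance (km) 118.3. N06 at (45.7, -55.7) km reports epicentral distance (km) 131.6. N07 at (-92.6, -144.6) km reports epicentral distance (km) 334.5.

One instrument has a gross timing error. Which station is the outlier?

N06

Solve using three stations at a time. Using N04, N05, N07 (subtract circle equations pairwise → linear system) gives (x, y) ≈ (108.9, 122.4).
Distances from that point to each station vs reported:
  N04: calculated 150.0 vs reported 150.0 → residual 0.0 km
  N05: calculated 118.3 vs reported 118.3 → residual 0.0 km
  N06: calculated 189.0 vs reported 131.6 → residual 57.4 km
  N07: calculated 334.5 vs reported 334.5 → residual 0.0 km
N04, N05, N07 are mutually consistent (residuals ≈ 0); N06 is off by 57.4 km.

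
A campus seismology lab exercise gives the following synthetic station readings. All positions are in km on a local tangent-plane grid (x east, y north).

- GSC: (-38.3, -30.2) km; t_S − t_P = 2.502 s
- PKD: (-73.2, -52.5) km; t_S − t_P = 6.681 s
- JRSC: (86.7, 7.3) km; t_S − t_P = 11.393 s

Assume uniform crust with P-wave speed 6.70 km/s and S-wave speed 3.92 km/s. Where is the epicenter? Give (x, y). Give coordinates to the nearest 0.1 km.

(-14.7, -28.8)

Distance from S−P lag: d = Δt · v_P v_S / (v_P − v_S) = Δt · (6.70·3.92)/(6.70−3.92) ≈ 9.4475·Δt.
So d_GSC = 23.64, d_PKD = 63.12, d_JRSC = 107.64 km.
Circle about each station: (x + 38.3)² + (y + 30.2)² = 23.64²; (x + 73.2)² + (y + 52.5)² = 63.12²; (x − 86.7)² + (y − 7.3)² = 107.64².
Subtracting the GSC equation from the PKD and JRSC equations removes the quadratic terms:
-69.8 x − 44.6 y = 2310.28
250.0 x + 75.0 y = -5836.27
Solving the 2×2 system: x ≈ -14.7, y ≈ -28.8 km.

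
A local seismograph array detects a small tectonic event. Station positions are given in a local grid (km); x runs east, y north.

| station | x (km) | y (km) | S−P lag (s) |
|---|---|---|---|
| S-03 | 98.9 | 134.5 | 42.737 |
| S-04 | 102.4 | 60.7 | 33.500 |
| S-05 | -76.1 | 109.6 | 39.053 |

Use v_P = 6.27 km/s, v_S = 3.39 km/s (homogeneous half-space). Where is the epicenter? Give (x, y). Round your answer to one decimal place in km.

Distance from S−P lag: d = Δt · v_P v_S / (v_P − v_S) = Δt · (6.27·3.39)/(6.27−3.39) ≈ 7.3803·Δt.
So d_S-03 = 315.41, d_S-04 = 247.24, d_S-05 = 288.22 km.
Circle about each station: (x − 98.9)² + (y − 134.5)² = 315.41²; (x − 102.4)² + (y − 60.7)² = 247.24²; (x + 76.1)² + (y − 109.6)² = 288.22².
Subtracting the S-03 equation from the S-04 and S-05 equations removes the quadratic terms:
7.0 x − 147.6 y = 24654.64
-350.0 x − 49.8 y = 6344.61
Solving the 2×2 system: x ≈ 5.6, y ≈ -166.8 km.
Check against S-03 (with the unrounded x, y): √((x − 98.9)²+(y − 134.5)²) = 315.39 ≈ 315.41 km. ✓

x ≈ 5.6 km, y ≈ -166.8 km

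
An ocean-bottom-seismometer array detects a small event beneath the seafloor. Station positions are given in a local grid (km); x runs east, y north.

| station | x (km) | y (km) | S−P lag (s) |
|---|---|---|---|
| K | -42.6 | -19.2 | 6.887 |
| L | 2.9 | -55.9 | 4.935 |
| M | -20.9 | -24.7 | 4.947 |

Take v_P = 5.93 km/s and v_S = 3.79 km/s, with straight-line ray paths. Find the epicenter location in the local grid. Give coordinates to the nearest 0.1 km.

(29.3, -11.3)

Distance from S−P lag: d = Δt · v_P v_S / (v_P − v_S) = Δt · (5.93·3.79)/(5.93−3.79) ≈ 10.5022·Δt.
So d_K = 72.33, d_L = 51.83, d_M = 51.95 km.
Circle about each station: (x + 42.6)² + (y + 19.2)² = 72.33²; (x − 2.9)² + (y + 55.9)² = 51.83²; (x + 20.9)² + (y + 24.7)² = 51.95².
Subtracting the K equation from the L and M equations removes the quadratic terms:
91.0 x − 73.4 y = 3495.10
43.4 x − 11.0 y = 1396.33
Solving the 2×2 system: x ≈ 29.3, y ≈ -11.3 km.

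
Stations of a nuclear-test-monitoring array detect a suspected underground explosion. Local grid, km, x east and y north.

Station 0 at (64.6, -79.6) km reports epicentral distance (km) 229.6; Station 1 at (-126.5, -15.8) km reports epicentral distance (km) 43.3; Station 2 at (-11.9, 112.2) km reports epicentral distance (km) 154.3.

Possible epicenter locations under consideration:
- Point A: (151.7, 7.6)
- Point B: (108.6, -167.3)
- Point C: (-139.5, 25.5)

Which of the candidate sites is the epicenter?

Point C

For each candidate, compare |candidate − station| to the reported distance:
Point A: residuals Station 0 106.4, Station 1 235.9, Station 2 39.9 → max 235.9 km
Point B: residuals Station 0 131.5, Station 1 236.4, Station 2 150.1 → max 236.4 km
Point C: residuals Station 0 0.0, Station 1 0.0, Station 2 0.0 → max 0.0 km
Only Point C has all residuals ≈ 0.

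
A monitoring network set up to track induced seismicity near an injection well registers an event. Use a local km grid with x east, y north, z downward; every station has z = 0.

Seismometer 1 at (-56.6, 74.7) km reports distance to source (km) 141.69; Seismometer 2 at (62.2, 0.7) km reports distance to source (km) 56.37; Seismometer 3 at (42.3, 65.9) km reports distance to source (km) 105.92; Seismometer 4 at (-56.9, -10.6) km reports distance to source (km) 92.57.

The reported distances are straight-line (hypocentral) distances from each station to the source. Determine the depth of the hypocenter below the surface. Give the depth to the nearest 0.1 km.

Each station gives a sphere (x−x_i)² + (y−y_i)² + z² = d_i² (stations at z=0).
Subtracting the Seismometer 1 sphere from Seismometer 2 and Seismometer 3: z² cancels, leaving linear equations in x and y:
237.6 x − 148.0 y = 11984.16
197.8 x − 17.6 y = 6205.46
Solving: x ≈ 28.195, y ≈ -35.710 km (keep extra digits for the depth step; rounded: 28.2, -35.7).
Then from the Seismometer 1 sphere: z² = 141.69² − (x + 56.6)² − (y − 74.7)² with x = 28.195, y = -35.710, so z ≈ 26.372 ≈ 26.4 km.
Check against Seismometer 4 (with the unrounded solution): distance 92.56 ≈ 92.57 km. ✓

26.4 km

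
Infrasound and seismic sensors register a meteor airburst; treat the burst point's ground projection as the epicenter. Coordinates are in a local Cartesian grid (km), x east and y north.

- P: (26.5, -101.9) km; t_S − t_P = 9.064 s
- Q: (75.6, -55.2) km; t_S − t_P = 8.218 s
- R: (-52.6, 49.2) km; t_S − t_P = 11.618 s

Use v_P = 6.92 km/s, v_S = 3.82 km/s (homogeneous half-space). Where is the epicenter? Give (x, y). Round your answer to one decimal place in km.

Distance from S−P lag: d = Δt · v_P v_S / (v_P − v_S) = Δt · (6.92·3.82)/(6.92−3.82) ≈ 8.5272·Δt.
So d_P = 77.29, d_Q = 70.08, d_R = 99.07 km.
Circle about each station: (x − 26.5)² + (y + 101.9)² = 77.29²; (x − 75.6)² + (y + 55.2)² = 70.08²; (x + 52.6)² + (y − 49.2)² = 99.07².
Subtracting the P equation from the Q and R equations removes the quadratic terms:
98.2 x + 93.4 y = -1260.92
-158.2 x + 302.2 y = -9739.58
Solving the 2×2 system: x ≈ 11.9, y ≈ -26.0 km.
Check against P (with the unrounded x, y): √((x − 26.5)²+(y + 101.9)²) = 77.29 ≈ 77.29 km. ✓

x ≈ 11.9 km, y ≈ -26.0 km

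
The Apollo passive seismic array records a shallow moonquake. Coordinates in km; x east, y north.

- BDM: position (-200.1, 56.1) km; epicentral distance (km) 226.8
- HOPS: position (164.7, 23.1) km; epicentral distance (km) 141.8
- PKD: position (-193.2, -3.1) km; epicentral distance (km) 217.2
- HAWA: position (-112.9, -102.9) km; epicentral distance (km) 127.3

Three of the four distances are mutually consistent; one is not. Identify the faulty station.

Solve using three stations at a time. Using BDM, HOPS, PKD (subtract circle equations pairwise → linear system) gives (x, y) ≈ (23.1, 16.1).
Distances from that point to each station vs reported:
  BDM: calculated 226.8 vs reported 226.8 → residual 0.0 km
  HOPS: calculated 141.8 vs reported 141.8 → residual 0.0 km
  PKD: calculated 217.2 vs reported 217.2 → residual 0.0 km
  HAWA: calculated 180.7 vs reported 127.3 → residual 53.4 km
BDM, HOPS, PKD are mutually consistent (residuals ≈ 0); HAWA is off by 53.4 km.

HAWA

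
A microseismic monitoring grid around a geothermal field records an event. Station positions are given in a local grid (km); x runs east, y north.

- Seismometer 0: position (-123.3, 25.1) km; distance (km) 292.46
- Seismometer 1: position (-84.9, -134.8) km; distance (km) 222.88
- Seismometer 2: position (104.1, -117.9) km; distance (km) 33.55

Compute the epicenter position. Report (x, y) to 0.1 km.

Circle about each station: (x + 123.3)² + (y − 25.1)² = 292.46²; (x + 84.9)² + (y + 134.8)² = 222.88²; (x − 104.1)² + (y + 117.9)² = 33.55².
Subtracting the Seismometer 0 equation from the Seismometer 1 and Seismometer 2 equations removes the quadratic terms:
76.8 x − 319.8 y = 45403.51
454.8 x − 286.0 y = 93311.57
Solving the 2×2 system: x ≈ 136.5, y ≈ -109.2 km.

136.5 km east, -109.2 km north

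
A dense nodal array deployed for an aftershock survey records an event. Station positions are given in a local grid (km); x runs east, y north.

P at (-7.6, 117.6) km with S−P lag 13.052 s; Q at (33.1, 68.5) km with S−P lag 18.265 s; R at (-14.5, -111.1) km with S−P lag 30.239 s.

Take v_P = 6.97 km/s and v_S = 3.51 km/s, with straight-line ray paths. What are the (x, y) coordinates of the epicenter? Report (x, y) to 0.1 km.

-94.7 km east, 87.1 km north

Distance from S−P lag: d = Δt · v_P v_S / (v_P − v_S) = Δt · (6.97·3.51)/(6.97−3.51) ≈ 7.0707·Δt.
So d_P = 92.29, d_Q = 129.15, d_R = 213.81 km.
Circle about each station: (x + 7.6)² + (y − 117.6)² = 92.29²; (x − 33.1)² + (y − 68.5)² = 129.15²; (x + 14.5)² + (y + 111.1)² = 213.81².
Subtracting the P equation from the Q and R equations removes the quadratic terms:
81.4 x − 98.2 y = -16261.94
-13.8 x − 457.4 y = -38531.33
Solving the 2×2 system: x ≈ -94.7, y ≈ 87.1 km.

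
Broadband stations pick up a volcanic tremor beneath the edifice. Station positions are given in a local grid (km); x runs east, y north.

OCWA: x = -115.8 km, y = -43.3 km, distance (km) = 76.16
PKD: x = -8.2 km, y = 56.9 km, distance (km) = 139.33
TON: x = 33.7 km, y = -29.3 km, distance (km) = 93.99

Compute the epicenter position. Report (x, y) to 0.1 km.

x ≈ -47.4 km, y ≈ -76.8 km

Circle about each station: (x + 115.8)² + (y + 43.3)² = 76.16²; (x + 8.2)² + (y − 56.9)² = 139.33²; (x − 33.7)² + (y + 29.3)² = 93.99².
Subtracting the OCWA equation from the PKD and TON equations removes the quadratic terms:
215.2 x + 200.4 y = -25592.18
299.0 x + 28.0 y = -16324.12
Solving the 2×2 system: x ≈ -47.4, y ≈ -76.8 km.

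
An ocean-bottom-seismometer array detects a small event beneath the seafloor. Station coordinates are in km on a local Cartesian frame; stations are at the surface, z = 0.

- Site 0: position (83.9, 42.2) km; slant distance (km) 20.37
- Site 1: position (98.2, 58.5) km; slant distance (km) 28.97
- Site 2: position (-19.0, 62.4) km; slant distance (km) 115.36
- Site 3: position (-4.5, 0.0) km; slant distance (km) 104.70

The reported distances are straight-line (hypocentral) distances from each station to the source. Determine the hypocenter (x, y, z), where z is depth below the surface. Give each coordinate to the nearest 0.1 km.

x ≈ 92.0 km, y ≈ 36.5 km, depth ≈ 17.8 km

Each station gives a sphere (x−x_i)² + (y−y_i)² + z² = d_i² (stations at z=0).
Subtracting the Site 0 sphere from Site 1 and Site 2: z² cancels, leaving linear equations in x and y:
28.6 x + 32.6 y = 3821.12
-205.8 x + 40.4 y = -17458.28
Solving: x ≈ 91.997, y ≈ 36.503 km (keep extra digits for the depth step; rounded: 92.0, 36.5).
Then from the Site 0 sphere: z² = 20.37² − (x − 83.9)² − (y − 42.2)² with x = 91.997, y = 36.503, so z ≈ 17.802 ≈ 17.8 km.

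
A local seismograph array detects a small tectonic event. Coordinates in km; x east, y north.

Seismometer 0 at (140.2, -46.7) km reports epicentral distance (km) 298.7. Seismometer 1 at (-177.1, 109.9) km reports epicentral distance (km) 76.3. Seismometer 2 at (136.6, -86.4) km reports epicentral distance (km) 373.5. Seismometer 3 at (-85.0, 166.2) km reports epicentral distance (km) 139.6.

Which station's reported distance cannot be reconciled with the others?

Seismometer 2

Solve using three stations at a time. Using Seismometer 0, Seismometer 1, Seismometer 3 (subtract circle equations pairwise → linear system) gives (x, y) ≈ (-145.5, 40.4).
Distances from that point to each station vs reported:
  Seismometer 0: calculated 298.7 vs reported 298.7 → residual 0.0 km
  Seismometer 1: calculated 76.3 vs reported 76.3 → residual 0.0 km
  Seismometer 2: calculated 309.3 vs reported 373.5 → residual 64.2 km
  Seismometer 3: calculated 139.6 vs reported 139.6 → residual 0.0 km
Seismometer 0, Seismometer 1, Seismometer 3 are mutually consistent (residuals ≈ 0); Seismometer 2 is off by 64.2 km.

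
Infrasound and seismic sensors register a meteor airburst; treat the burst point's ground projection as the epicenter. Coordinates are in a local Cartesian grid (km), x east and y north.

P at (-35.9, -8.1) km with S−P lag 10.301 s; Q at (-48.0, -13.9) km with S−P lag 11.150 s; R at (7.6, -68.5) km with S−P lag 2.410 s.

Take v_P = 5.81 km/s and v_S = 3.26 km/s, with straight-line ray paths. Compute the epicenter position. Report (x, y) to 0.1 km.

(22.1, -58.0)

Distance from S−P lag: d = Δt · v_P v_S / (v_P − v_S) = Δt · (5.81·3.26)/(5.81−3.26) ≈ 7.4277·Δt.
So d_P = 76.51, d_Q = 82.82, d_R = 17.90 km.
Circle about each station: (x + 35.9)² + (y + 8.1)² = 76.51²; (x + 48.0)² + (y + 13.9)² = 82.82²; (x − 7.6)² + (y + 68.5)² = 17.90².
Subtracting the P equation from the Q and R equations removes the quadratic terms:
-24.2 x − 11.6 y = 137.42
87.0 x − 120.8 y = 8928.96
Solving the 2×2 system: x ≈ 22.1, y ≈ -58.0 km.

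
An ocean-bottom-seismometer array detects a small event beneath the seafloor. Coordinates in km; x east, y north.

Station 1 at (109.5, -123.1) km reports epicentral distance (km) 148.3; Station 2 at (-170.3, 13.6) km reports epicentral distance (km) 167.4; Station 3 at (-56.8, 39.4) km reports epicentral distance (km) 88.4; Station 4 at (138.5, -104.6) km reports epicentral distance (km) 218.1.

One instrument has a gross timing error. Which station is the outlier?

Station 4

Solve using three stations at a time. Using Station 1, Station 2, Station 3 (subtract circle equations pairwise → linear system) gives (x, y) ≈ (-10.4, -35.8).
Distances from that point to each station vs reported:
  Station 1: calculated 148.3 vs reported 148.3 → residual 0.0 km
  Station 2: calculated 167.4 vs reported 167.4 → residual 0.0 km
  Station 3: calculated 88.4 vs reported 88.4 → residual 0.0 km
  Station 4: calculated 164.0 vs reported 218.1 → residual 54.1 km
Station 1, Station 2, Station 3 are mutually consistent (residuals ≈ 0); Station 4 is off by 54.1 km.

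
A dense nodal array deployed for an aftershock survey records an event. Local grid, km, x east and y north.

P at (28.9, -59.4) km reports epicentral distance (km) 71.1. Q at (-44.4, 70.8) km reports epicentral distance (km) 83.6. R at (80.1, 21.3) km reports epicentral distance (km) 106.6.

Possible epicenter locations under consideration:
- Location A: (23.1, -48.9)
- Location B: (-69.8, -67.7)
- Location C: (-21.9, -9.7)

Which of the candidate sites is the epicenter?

Location C

For each candidate, compare |candidate − station| to the reported distance:
Location A: residuals P 59.1, Q 53.8, R 16.2 → max 59.1 km
Location B: residuals P 27.9, Q 57.2, R 67.7 → max 67.7 km
Location C: residuals P 0.0, Q 0.0, R 0.0 → max 0.0 km
Only Location C has all residuals ≈ 0.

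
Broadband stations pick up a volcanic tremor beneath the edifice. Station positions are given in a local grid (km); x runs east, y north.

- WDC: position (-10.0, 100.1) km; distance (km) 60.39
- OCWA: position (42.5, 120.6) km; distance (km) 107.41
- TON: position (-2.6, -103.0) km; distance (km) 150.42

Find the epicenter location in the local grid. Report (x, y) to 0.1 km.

x ≈ -33.1 km, y ≈ 44.3 km

Circle about each station: (x + 10.0)² + (y − 100.1)² = 60.39²; (x − 42.5)² + (y − 120.6)² = 107.41²; (x + 2.6)² + (y + 103.0)² = 150.42².
Subtracting the WDC equation from the OCWA and TON equations removes the quadratic terms:
105.0 x + 41.0 y = -1659.36
14.8 x − 406.2 y = -18483.47
Solving the 2×2 system: x ≈ -33.1, y ≈ 44.3 km.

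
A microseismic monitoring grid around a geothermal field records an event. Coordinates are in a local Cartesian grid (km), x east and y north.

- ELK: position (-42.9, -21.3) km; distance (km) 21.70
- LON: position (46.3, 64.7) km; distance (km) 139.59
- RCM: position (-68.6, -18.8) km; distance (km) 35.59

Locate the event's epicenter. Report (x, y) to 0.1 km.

Circle about each station: (x + 42.9)² + (y + 21.3)² = 21.70²; (x − 46.3)² + (y − 64.7)² = 139.59²; (x + 68.6)² + (y + 18.8)² = 35.59².
Subtracting the ELK equation from the LON and RCM equations removes the quadratic terms:
178.4 x + 172.0 y = -14978.80
-51.4 x + 5.0 y = 1969.54
Solving the 2×2 system: x ≈ -42.5, y ≈ -43.0 km.
Check against ELK (with the unrounded x, y): √((x + 42.9)²+(y + 21.3)²) = 21.71 ≈ 21.70 km. ✓

x ≈ -42.5 km, y ≈ -43.0 km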